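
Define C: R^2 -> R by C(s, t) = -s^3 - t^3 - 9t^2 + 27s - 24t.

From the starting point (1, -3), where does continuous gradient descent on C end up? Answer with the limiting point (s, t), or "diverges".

(-3, -4)

C is separable, so gradient descent decouples: s follows -∂C/∂s, t follows -∂C/∂t.
∂C/∂s = -3(s - 3)(s + 3); at s=1 this is 24, so s decreases.
∂C/∂t = -3(t + 2)(t + 4); at t=-3 this is 3, so t decreases.
s converges to its nearest critical value -3 (a local min of the s-part); t converges to -4. The iterate converges to (-3, -4).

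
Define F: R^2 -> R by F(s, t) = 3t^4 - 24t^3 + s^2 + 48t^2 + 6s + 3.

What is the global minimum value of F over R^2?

F(s,t) separates as P(s) + Q(t) + 3, so its minimum is min P + min Q + 3.
P'(s) = 2s + 6 vanishes at s ∈ {-3}; Q'(t) = 12t(t - 4)(t - 2) vanishes at t ∈ {0, 2, 4}.
Local minima of P (where P''>0): P(-3)=-9. Local minima of Q: Q(0)=0, Q(4)=0.
So the global minimum of F is P(-3) + Q(0) + 3 = -9 + 0 + 3 = -6, attained at (-3, 0).

-6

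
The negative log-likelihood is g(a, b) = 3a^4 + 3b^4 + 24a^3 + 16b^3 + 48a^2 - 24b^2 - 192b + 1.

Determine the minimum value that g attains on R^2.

g(a,b) separates as P(a) + Q(b) + 1, so its minimum is min P + min Q + 1.
P'(a) = 12a(a + 2)(a + 4) vanishes at a ∈ {-4, -2, 0}; Q'(b) = 12(b - 2)(b + 2)(b + 4) vanishes at b ∈ {-4, -2, 2}.
Local minima of P (where P''>0): P(-4)=0, P(0)=0. Local minima of Q: Q(-4)=128, Q(2)=-304.
So the global minimum of g is P(-4) + Q(2) + 1 = 0 − 304 + 1 = -303, attained at (-4, 2).

-303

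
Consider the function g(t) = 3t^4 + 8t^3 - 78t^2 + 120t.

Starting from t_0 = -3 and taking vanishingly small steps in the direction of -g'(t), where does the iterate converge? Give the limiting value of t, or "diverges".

-5

g'(t) = 12(t - 2)(t - 1)(t + 5), so g'(-3) = 480.
Gradient descent moves in the -g' direction, i.e. t is decreasing.
The nearest critical point in that direction is t = -5, where g'' = 504 > 0 (a local minimum). The iterate converges there.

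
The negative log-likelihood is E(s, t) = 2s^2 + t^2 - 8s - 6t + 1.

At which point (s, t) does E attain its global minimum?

(2, 3)

E(s,t) separates as P(s) + Q(t) + 1, so its minimum is min P + min Q + 1.
P'(s) = 4s - 8 vanishes at s ∈ {2}; Q'(t) = 2(t - 3) vanishes at t ∈ {3}.
Local minima of P (where P''>0): P(2)=-8. Local minima of Q: Q(3)=-9.
So the global minimum of E is P(2) + Q(3) + 1 = -8 − 9 + 1 = -16, attained at (2, 3).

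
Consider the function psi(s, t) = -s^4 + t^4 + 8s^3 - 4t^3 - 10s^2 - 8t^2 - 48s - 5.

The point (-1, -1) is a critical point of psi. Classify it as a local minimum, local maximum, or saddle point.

saddle point

The mixed partial ∂²psi/∂s∂t is 0, so the Hessian at any point is diag(psi_ss, psi_tt) = diag(4(-3s^2 + 12s - 5), 4(3t^2 - 6t - 4)).
At (-1, -1): H = diag(-80, 20).
The eigenvalues have opposite signs, so H is indefinite: a saddle point.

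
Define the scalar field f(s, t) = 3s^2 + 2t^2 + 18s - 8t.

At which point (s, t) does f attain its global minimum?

f(s,t) separates as P(s) + Q(t), so its minimum is min P + min Q.
P'(s) = 6s + 18 vanishes at s ∈ {-3}; Q'(t) = 4(t - 2) vanishes at t ∈ {2}.
Local minima of P (where P''>0): P(-3)=-27. Local minima of Q: Q(2)=-8.
So the global minimum of f is P(-3) + Q(2) = -27 − 8 = -35, attained at (-3, 2).

(-3, 2)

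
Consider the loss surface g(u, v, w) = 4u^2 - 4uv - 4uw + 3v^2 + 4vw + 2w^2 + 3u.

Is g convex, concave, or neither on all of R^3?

g is quadratic, so its Hessian is the constant matrix H = [[8, -4, -4], [-4, 6, 4], [-4, 4, 4]].
Leading principal minors: 8, 32, 32.
All positive ⇒ H ≻ 0 ⇒ convex.

convex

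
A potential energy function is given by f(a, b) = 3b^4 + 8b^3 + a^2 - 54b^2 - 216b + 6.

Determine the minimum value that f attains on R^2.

f(a,b) separates as P(a) + Q(b) + 6, so its minimum is min P + min Q + 6.
P'(a) = 2a vanishes at a ∈ {0}; Q'(b) = 12(b - 3)(b + 2)(b + 3) vanishes at b ∈ {-3, -2, 3}.
Local minima of P (where P''>0): P(0)=0. Local minima of Q: Q(-3)=189, Q(3)=-675.
So the global minimum of f is P(0) + Q(3) + 6 = 0 − 675 + 6 = -669, attained at (0, 3).

-669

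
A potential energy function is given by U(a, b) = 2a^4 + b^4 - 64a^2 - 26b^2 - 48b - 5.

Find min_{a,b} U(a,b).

U(a,b) separates as P(a) + Q(b) − 5, so its minimum is min P + min Q − 5.
P'(a) = 8a(a - 4)(a + 4) vanishes at a ∈ {-4, 0, 4}; Q'(b) = 4(b - 4)(b + 1)(b + 3) vanishes at b ∈ {-3, -1, 4}.
Local minima of P (where P''>0): P(-4)=-512, P(4)=-512. Local minima of Q: Q(-3)=-9, Q(4)=-352.
So the global minimum of U is P(-4) + Q(4) − 5 = -512 − 352 − 5 = -869, attained at (-4, 4).

-869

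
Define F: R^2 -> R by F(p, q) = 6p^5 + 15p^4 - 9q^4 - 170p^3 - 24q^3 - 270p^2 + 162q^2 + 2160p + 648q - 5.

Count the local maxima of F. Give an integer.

F separates as a function of p plus a function of q, so ∇F=0 decouples.
∂F/∂p = 30(p - 3)(p - 2)(p + 3)(p + 4) = 0 at p ∈ {-4, -3, 2, 3}; ∂F/∂q = -36(q - 3)(q + 2)(q + 3) = 0 at q ∈ {-3, -2, 3}.
The Hessian is diagonal: diag(F_pp, F_qq). Second derivatives: F_pp(-4)=-1260, F_pp(-3)=900, F_pp(2)=-900, F_pp(3)=1260; F_qq(-3)=-216, F_qq(-2)=180, F_qq(3)=-1080.
Local maxima occur where both diagonal entries negative: (-4, -3), (-4, 3), (2, -3), (2, 3). Count: 4.

4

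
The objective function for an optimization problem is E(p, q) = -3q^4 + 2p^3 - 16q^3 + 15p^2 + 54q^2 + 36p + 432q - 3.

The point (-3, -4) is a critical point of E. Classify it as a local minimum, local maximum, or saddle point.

local maximum

The mixed partial ∂²E/∂p∂q is 0, so the Hessian at any point is diag(E_pp, E_qq) = diag(6(2p + 5), 12(-3q^2 - 8q + 9)).
At (-3, -4): H = diag(-6, -84).
Both eigenvalues are negative, so H is negative definite: a local maximum.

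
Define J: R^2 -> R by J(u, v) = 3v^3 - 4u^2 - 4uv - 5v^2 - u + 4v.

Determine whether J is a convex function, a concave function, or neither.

neither

The term 3v^3 is cubic, so the Hessian is not constant.
∂²J/∂v² = 18v - 10, which takes both signs as v varies (negative for sufficiently negative v). A diagonal entry of the Hessian changing sign means the Hessian is neither positive- nor negative-semidefinite on all of R^2.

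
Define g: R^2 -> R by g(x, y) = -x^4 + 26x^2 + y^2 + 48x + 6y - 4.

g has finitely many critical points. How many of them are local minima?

g separates as a function of x plus a function of y, so ∇g=0 decouples.
∂g/∂x = -4(x - 4)(x + 1)(x + 3) = 0 at x ∈ {-3, -1, 4}; ∂g/∂y = 2(y + 3) = 0 at y ∈ {-3}.
The Hessian is diagonal: diag(g_xx, g_yy). Second derivatives: g_xx(-3)=-56, g_xx(-1)=40, g_xx(4)=-140; g_yy(-3)=2.
Local minima occur where both diagonal entries positive: (-1, -3). Count: 1.

1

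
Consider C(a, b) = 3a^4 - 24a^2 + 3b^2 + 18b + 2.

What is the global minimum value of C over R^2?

-73

C(a,b) separates as P(a) + Q(b) + 2, so its minimum is min P + min Q + 2.
P'(a) = 12a(a - 2)(a + 2) vanishes at a ∈ {-2, 0, 2}; Q'(b) = 6b + 18 vanishes at b ∈ {-3}.
Local minima of P (where P''>0): P(-2)=-48, P(2)=-48. Local minima of Q: Q(-3)=-27.
So the global minimum of C is P(-2) + Q(-3) + 2 = -48 − 27 + 2 = -73, attained at (-2, -3).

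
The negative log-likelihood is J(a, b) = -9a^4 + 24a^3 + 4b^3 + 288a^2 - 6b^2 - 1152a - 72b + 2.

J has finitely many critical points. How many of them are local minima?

J separates as a function of a plus a function of b, so ∇J=0 decouples.
∂J/∂a = -36(a - 4)(a - 2)(a + 4) = 0 at a ∈ {-4, 2, 4}; ∂J/∂b = 12(b - 3)(b + 2) = 0 at b ∈ {-2, 3}.
The Hessian is diagonal: diag(J_aa, J_bb). Second derivatives: J_aa(-4)=-1728, J_aa(2)=432, J_aa(4)=-576; J_bb(-2)=-60, J_bb(3)=60.
Local minima occur where both diagonal entries positive: (2, 3). Count: 1.

1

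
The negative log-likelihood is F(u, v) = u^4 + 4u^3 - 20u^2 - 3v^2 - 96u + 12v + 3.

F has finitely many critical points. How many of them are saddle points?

F separates as a function of u plus a function of v, so ∇F=0 decouples.
∂F/∂u = 4(u - 3)(u + 2)(u + 4) = 0 at u ∈ {-4, -2, 3}; ∂F/∂v = -6(v - 2) = 0 at v ∈ {2}.
The Hessian is diagonal: diag(F_uu, F_vv). Second derivatives: F_uu(-4)=56, F_uu(-2)=-40, F_uu(3)=140; F_vv(2)=-6.
Saddle points occur where the two diagonal entries have opposite signs: (-4, 2), (3, 2). Count: 2.

2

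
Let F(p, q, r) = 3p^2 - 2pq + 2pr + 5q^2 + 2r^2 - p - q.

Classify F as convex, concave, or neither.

F is quadratic, so its Hessian is the constant matrix H = [[6, -2, 2], [-2, 10, 0], [2, 0, 4]].
Leading principal minors: 6, 56, 184.
All positive ⇒ H ≻ 0 ⇒ convex.

convex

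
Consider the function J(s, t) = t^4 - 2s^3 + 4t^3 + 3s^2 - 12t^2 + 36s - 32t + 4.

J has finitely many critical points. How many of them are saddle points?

3

J separates as a function of s plus a function of t, so ∇J=0 decouples.
∂J/∂s = -6(s - 3)(s + 2) = 0 at s ∈ {-2, 3}; ∂J/∂t = 4(t - 2)(t + 1)(t + 4) = 0 at t ∈ {-4, -1, 2}.
The Hessian is diagonal: diag(J_ss, J_tt). Second derivatives: J_ss(-2)=30, J_ss(3)=-30; J_tt(-4)=72, J_tt(-1)=-36, J_tt(2)=72.
Saddle points occur where the two diagonal entries have opposite signs: (-2, -1), (3, -4), (3, 2). Count: 3.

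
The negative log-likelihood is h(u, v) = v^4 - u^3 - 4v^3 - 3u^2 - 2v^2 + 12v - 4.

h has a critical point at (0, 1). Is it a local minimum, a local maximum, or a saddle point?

The mixed partial ∂²h/∂u∂v is 0, so the Hessian at any point is diag(h_uu, h_vv) = diag(-6(u + 1), 4(3v^2 - 6v - 1)).
At (0, 1): H = diag(-6, -16).
Both eigenvalues are negative, so H is negative definite: a local maximum.

local maximum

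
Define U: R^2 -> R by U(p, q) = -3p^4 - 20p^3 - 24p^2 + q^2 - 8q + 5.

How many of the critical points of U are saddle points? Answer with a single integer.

U separates as a function of p plus a function of q, so ∇U=0 decouples.
∂U/∂p = -12p(p + 1)(p + 4) = 0 at p ∈ {-4, -1, 0}; ∂U/∂q = 2(q - 4) = 0 at q ∈ {4}.
The Hessian is diagonal: diag(U_pp, U_qq). Second derivatives: U_pp(-4)=-144, U_pp(-1)=36, U_pp(0)=-48; U_qq(4)=2.
Saddle points occur where the two diagonal entries have opposite signs: (-4, 4), (0, 4). Count: 2.

2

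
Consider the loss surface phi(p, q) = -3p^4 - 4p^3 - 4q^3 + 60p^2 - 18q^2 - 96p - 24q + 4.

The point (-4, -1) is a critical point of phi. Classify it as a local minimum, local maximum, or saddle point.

local maximum

The mixed partial ∂²phi/∂p∂q is 0, so the Hessian at any point is diag(phi_pp, phi_qq) = diag(12(-3p^2 - 2p + 10), -12(2q + 3)).
At (-4, -1): H = diag(-360, -12).
Both eigenvalues are negative, so H is negative definite: a local maximum.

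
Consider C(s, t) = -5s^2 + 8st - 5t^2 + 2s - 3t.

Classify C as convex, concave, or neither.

C is quadratic, so its Hessian is the constant matrix H = [[-10, 8], [8, -10]].
det(H) = 36, tr(H) = -20.
det(H) > 0 and tr(H) < 0, so H is negative definite everywhere: concave.

concave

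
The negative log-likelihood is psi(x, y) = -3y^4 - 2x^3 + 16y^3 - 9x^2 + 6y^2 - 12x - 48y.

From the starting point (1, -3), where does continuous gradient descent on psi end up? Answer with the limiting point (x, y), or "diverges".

psi is separable, so gradient descent decouples: x follows -∂psi/∂x, y follows -∂psi/∂y.
∂psi/∂x = -6(x + 1)(x + 2); at x=1 this is -36, so x increases.
∂psi/∂y = -12(y - 4)(y - 1)(y + 1); at y=-3 this is 672, so y decreases.
The x-coordinate has no critical point in that direction and runs off to infinity.

diverges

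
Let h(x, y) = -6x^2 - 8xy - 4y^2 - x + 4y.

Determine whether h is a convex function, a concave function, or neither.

h is quadratic, so its Hessian is the constant matrix H = [[-12, -8], [-8, -8]].
det(H) = 32, tr(H) = -20.
det(H) > 0 and tr(H) < 0, so H is negative definite everywhere: concave.

concave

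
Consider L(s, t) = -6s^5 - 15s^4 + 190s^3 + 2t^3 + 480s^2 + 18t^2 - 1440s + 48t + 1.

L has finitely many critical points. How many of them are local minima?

2

L separates as a function of s plus a function of t, so ∇L=0 decouples.
∂L/∂s = -30(s - 4)(s - 1)(s + 3)(s + 4) = 0 at s ∈ {-4, -3, 1, 4}; ∂L/∂t = 6(t + 2)(t + 4) = 0 at t ∈ {-4, -2}.
The Hessian is diagonal: diag(L_ss, L_tt). Second derivatives: L_ss(-4)=1200, L_ss(-3)=-840, L_ss(1)=1800, L_ss(4)=-5040; L_tt(-4)=-12, L_tt(-2)=12.
Local minima occur where both diagonal entries positive: (-4, -2), (1, -2). Count: 2.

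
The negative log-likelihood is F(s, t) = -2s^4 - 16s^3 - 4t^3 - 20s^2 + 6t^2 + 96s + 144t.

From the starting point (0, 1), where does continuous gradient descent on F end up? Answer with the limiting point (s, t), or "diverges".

F is separable, so gradient descent decouples: s follows -∂F/∂s, t follows -∂F/∂t.
∂F/∂s = -8(s - 1)(s + 3)(s + 4); at s=0 this is 96, so s decreases.
∂F/∂t = -12(t - 4)(t + 3); at t=1 this is 144, so t decreases.
s converges to its nearest critical value -3 (a local min of the s-part); t converges to -3. The iterate converges to (-3, -3).

(-3, -3)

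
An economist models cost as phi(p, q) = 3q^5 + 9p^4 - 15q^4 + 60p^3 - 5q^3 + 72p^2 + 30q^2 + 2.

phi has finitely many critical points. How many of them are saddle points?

6

phi separates as a function of p plus a function of q, so ∇phi=0 decouples.
∂phi/∂p = 36p(p + 1)(p + 4) = 0 at p ∈ {-4, -1, 0}; ∂phi/∂q = 15q(q - 4)(q - 1)(q + 1) = 0 at q ∈ {-1, 0, 1, 4}.
The Hessian is diagonal: diag(phi_pp, phi_qq). Second derivatives: phi_pp(-4)=432, phi_pp(-1)=-108, phi_pp(0)=144; phi_qq(-1)=-150, phi_qq(0)=60, phi_qq(1)=-90, phi_qq(4)=900.
Saddle points occur where the two diagonal entries have opposite signs: (-4, -1), (-4, 1), (-1, 0), (-1, 4), (0, -1), (0, 1). Count: 6.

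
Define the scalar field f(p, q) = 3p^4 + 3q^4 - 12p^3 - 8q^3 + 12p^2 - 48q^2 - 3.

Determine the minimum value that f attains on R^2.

f(p,q) separates as A(p) + B(q) − 3, so its minimum is min A + min B − 3.
A'(p) = 12p(p - 2)(p - 1) vanishes at p ∈ {0, 1, 2}; B'(q) = 12q(q - 4)(q + 2) vanishes at q ∈ {-2, 0, 4}.
Local minima of A (where A''>0): A(0)=0, A(2)=0. Local minima of B: B(-2)=-80, B(4)=-512.
So the global minimum of f is A(0) + B(4) − 3 = 0 − 512 − 3 = -515, attained at (0, 4).

-515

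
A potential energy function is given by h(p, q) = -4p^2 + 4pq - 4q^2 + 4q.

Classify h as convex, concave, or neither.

concave

h is quadratic, so its Hessian is the constant matrix H = [[-8, 4], [4, -8]].
det(H) = 48, tr(H) = -16.
det(H) > 0 and tr(H) < 0, so H is negative definite everywhere: concave.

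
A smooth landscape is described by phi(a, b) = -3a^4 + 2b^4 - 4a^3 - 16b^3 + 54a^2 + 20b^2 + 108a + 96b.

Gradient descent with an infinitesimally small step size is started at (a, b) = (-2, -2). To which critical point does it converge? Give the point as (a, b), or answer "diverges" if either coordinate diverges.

phi is separable, so gradient descent decouples: a follows -∂phi/∂a, b follows -∂phi/∂b.
∂phi/∂a = -12(a - 3)(a + 1)(a + 3); at a=-2 this is -60, so a increases.
∂phi/∂b = 8(b - 4)(b - 3)(b + 1); at b=-2 this is -240, so b increases.
a converges to its nearest critical value -1 (a local min of the a-part); b converges to -1. The iterate converges to (-1, -1).

(-1, -1)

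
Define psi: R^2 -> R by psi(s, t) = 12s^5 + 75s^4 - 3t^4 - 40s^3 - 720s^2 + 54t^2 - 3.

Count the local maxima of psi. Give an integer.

4

psi separates as a function of s plus a function of t, so ∇psi=0 decouples.
∂psi/∂s = 60s(s - 2)(s + 3)(s + 4) = 0 at s ∈ {-4, -3, 0, 2}; ∂psi/∂t = -12t(t - 3)(t + 3) = 0 at t ∈ {-3, 0, 3}.
The Hessian is diagonal: diag(psi_ss, psi_tt). Second derivatives: psi_ss(-4)=-1440, psi_ss(-3)=900, psi_ss(0)=-1440, psi_ss(2)=3600; psi_tt(-3)=-216, psi_tt(0)=108, psi_tt(3)=-216.
Local maxima occur where both diagonal entries negative: (-4, -3), (-4, 3), (0, -3), (0, 3). Count: 4.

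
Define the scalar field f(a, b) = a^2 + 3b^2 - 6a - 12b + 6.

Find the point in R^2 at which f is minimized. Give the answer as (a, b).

(3, 2)

f(a,b) separates as P(a) + Q(b) + 6, so its minimum is min P + min Q + 6.
P'(a) = 2a - 6 vanishes at a ∈ {3}; Q'(b) = 6b - 12 vanishes at b ∈ {2}.
Local minima of P (where P''>0): P(3)=-9. Local minima of Q: Q(2)=-12.
So the global minimum of f is P(3) + Q(2) + 6 = -9 − 12 + 6 = -15, attained at (3, 2).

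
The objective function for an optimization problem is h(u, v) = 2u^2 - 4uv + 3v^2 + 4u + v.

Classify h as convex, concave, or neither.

h is quadratic, so its Hessian is the constant matrix H = [[4, -4], [-4, 6]].
det(H) = 8, tr(H) = 10.
det(H) > 0 and tr(H) > 0, so H is positive definite everywhere: convex.

convex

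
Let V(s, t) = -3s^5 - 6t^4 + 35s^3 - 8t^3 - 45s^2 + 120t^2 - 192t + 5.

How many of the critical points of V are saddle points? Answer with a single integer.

6

V separates as a function of s plus a function of t, so ∇V=0 decouples.
∂V/∂s = -15s(s - 2)(s - 1)(s + 3) = 0 at s ∈ {-3, 0, 1, 2}; ∂V/∂t = -24(t - 2)(t - 1)(t + 4) = 0 at t ∈ {-4, 1, 2}.
The Hessian is diagonal: diag(V_ss, V_tt). Second derivatives: V_ss(-3)=900, V_ss(0)=-90, V_ss(1)=60, V_ss(2)=-150; V_tt(-4)=-720, V_tt(1)=120, V_tt(2)=-144.
Saddle points occur where the two diagonal entries have opposite signs: (-3, -4), (-3, 2), (0, 1), (1, -4), (1, 2), (2, 1). Count: 6.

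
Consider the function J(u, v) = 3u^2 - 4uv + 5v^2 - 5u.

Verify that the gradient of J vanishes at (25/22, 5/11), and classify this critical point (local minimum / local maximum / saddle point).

local minimum

∇J = (6u - 4v - 5, -4u + 10v); substituting (25/22, 5/11) gives ∇J = (0, 0), so (25/22, 5/11) is indeed a critical point.
The Hessian of J is constant: H = [[6, -4], [-4, 10]].
det(H) = 6·10 − (-4)² = 44.
det(H) > 0 and tr(H) = 16 > 0, so H is positive definite and the point is a local minimum.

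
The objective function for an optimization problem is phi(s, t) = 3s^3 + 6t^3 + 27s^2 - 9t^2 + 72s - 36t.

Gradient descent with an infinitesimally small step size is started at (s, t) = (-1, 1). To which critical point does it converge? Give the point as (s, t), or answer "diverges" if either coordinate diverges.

(-2, 2)

phi is separable, so gradient descent decouples: s follows -∂phi/∂s, t follows -∂phi/∂t.
∂phi/∂s = 9(s + 2)(s + 4); at s=-1 this is 27, so s decreases.
∂phi/∂t = 18(t - 2)(t + 1); at t=1 this is -36, so t increases.
s converges to its nearest critical value -2 (a local min of the s-part); t converges to 2. The iterate converges to (-2, 2).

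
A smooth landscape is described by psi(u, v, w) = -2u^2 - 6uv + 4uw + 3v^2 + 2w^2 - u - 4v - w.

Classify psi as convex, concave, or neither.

psi is quadratic, so its Hessian is the constant matrix H = [[-4, -6, 4], [-6, 6, 0], [4, 0, 4]].
Leading principal minors: -4, -60, -336.
Neither pattern holds ⇒ H is indefinite ⇒ neither convex nor concave.

neither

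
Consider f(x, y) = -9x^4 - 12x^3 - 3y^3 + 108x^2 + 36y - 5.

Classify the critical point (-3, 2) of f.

local maximum

The mixed partial ∂²f/∂x∂y is 0, so the Hessian at any point is diag(f_xx, f_yy) = diag(36(-3x^2 - 2x + 6), -18y).
At (-3, 2): H = diag(-540, -36).
Both eigenvalues are negative, so H is negative definite: a local maximum.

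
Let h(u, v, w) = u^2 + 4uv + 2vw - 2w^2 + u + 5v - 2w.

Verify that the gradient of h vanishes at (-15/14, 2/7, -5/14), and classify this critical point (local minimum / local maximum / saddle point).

saddle point

∇h = (2u + 4v + 1, 4u + 2w + 5, 2v - 4w - 2); substituting (-15/14, 2/7, -5/14) gives ∇h = (0, 0, 0), so (-15/14, 2/7, -5/14) is indeed a critical point.
The Hessian is constant: H = [[2, 4, 0], [4, 0, 2], [0, 2, -4]].
Leading principal minors: Δ₁ = 2, Δ₂ = -16, Δ₃ = 56.
The minors fit neither the all-positive nor the alternating-sign pattern, so H is indefinite: a saddle point.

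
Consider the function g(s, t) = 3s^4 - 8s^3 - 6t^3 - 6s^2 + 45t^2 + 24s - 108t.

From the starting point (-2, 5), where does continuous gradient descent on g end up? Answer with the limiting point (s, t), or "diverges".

g is separable, so gradient descent decouples: s follows -∂g/∂s, t follows -∂g/∂t.
∂g/∂s = 12(s - 2)(s - 1)(s + 1); at s=-2 this is -144, so s increases.
∂g/∂t = -18(t - 3)(t - 2); at t=5 this is -108, so t increases.
The t-coordinate has no critical point in that direction and runs off to infinity.

diverges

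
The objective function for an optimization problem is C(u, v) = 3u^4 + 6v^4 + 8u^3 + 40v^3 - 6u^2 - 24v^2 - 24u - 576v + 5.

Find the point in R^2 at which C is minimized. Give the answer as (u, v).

(1, 2)

C(u,v) separates as P(u) + Q(v) + 5, so its minimum is min P + min Q + 5.
P'(u) = 12(u - 1)(u + 1)(u + 2) vanishes at u ∈ {-2, -1, 1}; Q'(v) = 24(v - 2)(v + 3)(v + 4) vanishes at v ∈ {-4, -3, 2}.
Local minima of P (where P''>0): P(-2)=8, P(1)=-19. Local minima of Q: Q(-4)=896, Q(2)=-832.
So the global minimum of C is P(1) + Q(2) + 5 = -19 − 832 + 5 = -846, attained at (1, 2).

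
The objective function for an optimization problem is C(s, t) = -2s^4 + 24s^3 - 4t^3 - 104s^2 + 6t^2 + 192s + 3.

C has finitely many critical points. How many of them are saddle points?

3

C separates as a function of s plus a function of t, so ∇C=0 decouples.
∂C/∂s = -8(s - 4)(s - 3)(s - 2) = 0 at s ∈ {2, 3, 4}; ∂C/∂t = -12t(t - 1) = 0 at t ∈ {0, 1}.
The Hessian is diagonal: diag(C_ss, C_tt). Second derivatives: C_ss(2)=-16, C_ss(3)=8, C_ss(4)=-16; C_tt(0)=12, C_tt(1)=-12.
Saddle points occur where the two diagonal entries have opposite signs: (2, 0), (3, 1), (4, 0). Count: 3.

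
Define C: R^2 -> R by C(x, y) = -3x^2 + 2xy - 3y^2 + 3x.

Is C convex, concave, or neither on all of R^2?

C is quadratic, so its Hessian is the constant matrix H = [[-6, 2], [2, -6]].
det(H) = 32, tr(H) = -12.
det(H) > 0 and tr(H) < 0, so H is negative definite everywhere: concave.

concave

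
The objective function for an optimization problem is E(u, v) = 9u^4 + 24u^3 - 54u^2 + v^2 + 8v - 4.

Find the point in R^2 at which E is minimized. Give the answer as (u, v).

(-3, -4)

E(u,v) separates as P(u) + Q(v) − 4, so its minimum is min P + min Q − 4.
P'(u) = 36u(u - 1)(u + 3) vanishes at u ∈ {-3, 0, 1}; Q'(v) = 2v + 8 vanishes at v ∈ {-4}.
Local minima of P (where P''>0): P(-3)=-405, P(1)=-21. Local minima of Q: Q(-4)=-16.
So the global minimum of E is P(-3) + Q(-4) − 4 = -405 − 16 − 4 = -425, attained at (-3, -4).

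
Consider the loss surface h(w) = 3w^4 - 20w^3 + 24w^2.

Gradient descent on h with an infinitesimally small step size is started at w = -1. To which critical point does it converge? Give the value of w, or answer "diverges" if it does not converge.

h'(w) = 12w(w - 4)(w - 1), so h'(-1) = -120.
Gradient descent moves in the -h' direction, i.e. w is increasing.
The nearest critical point in that direction is w = 0, where h'' = 48 > 0 (a local minimum). The iterate converges there.

0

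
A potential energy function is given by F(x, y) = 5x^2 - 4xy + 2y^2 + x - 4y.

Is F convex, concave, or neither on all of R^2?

convex

F is quadratic, so its Hessian is the constant matrix H = [[10, -4], [-4, 4]].
det(H) = 24, tr(H) = 14.
det(H) > 0 and tr(H) > 0, so H is positive definite everywhere: convex.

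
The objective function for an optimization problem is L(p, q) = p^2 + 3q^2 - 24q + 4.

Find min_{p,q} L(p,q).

L(p,q) separates as A(p) + B(q) + 4, so its minimum is min A + min B + 4.
A'(p) = 2p vanishes at p ∈ {0}; B'(q) = 6q - 24 vanishes at q ∈ {4}.
Local minima of A (where A''>0): A(0)=0. Local minima of B: B(4)=-48.
So the global minimum of L is A(0) + B(4) + 4 = 0 − 48 + 4 = -44, attained at (0, 4).

-44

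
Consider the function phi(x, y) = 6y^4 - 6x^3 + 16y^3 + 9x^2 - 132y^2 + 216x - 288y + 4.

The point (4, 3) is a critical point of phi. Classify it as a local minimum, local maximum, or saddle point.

saddle point

The mixed partial ∂²phi/∂x∂y is 0, so the Hessian at any point is diag(phi_xx, phi_yy) = diag(18(-2x + 1), 24(3y^2 + 4y - 11)).
At (4, 3): H = diag(-126, 672).
The eigenvalues have opposite signs, so H is indefinite: a saddle point.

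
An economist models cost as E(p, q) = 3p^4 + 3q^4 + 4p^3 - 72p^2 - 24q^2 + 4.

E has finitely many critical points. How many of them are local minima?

4

E separates as a function of p plus a function of q, so ∇E=0 decouples.
∂E/∂p = 12p(p - 3)(p + 4) = 0 at p ∈ {-4, 0, 3}; ∂E/∂q = 12q(q - 2)(q + 2) = 0 at q ∈ {-2, 0, 2}.
The Hessian is diagonal: diag(E_pp, E_qq). Second derivatives: E_pp(-4)=336, E_pp(0)=-144, E_pp(3)=252; E_qq(-2)=96, E_qq(0)=-48, E_qq(2)=96.
Local minima occur where both diagonal entries positive: (-4, -2), (-4, 2), (3, -2), (3, 2). Count: 4.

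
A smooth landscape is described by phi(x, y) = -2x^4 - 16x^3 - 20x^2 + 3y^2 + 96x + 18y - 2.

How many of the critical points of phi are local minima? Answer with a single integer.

1

phi separates as a function of x plus a function of y, so ∇phi=0 decouples.
∂phi/∂x = -8(x - 1)(x + 3)(x + 4) = 0 at x ∈ {-4, -3, 1}; ∂phi/∂y = 6(y + 3) = 0 at y ∈ {-3}.
The Hessian is diagonal: diag(phi_xx, phi_yy). Second derivatives: phi_xx(-4)=-40, phi_xx(-3)=32, phi_xx(1)=-160; phi_yy(-3)=6.
Local minima occur where both diagonal entries positive: (-3, -3). Count: 1.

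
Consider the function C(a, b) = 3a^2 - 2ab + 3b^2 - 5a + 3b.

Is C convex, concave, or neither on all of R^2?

convex

C is quadratic, so its Hessian is the constant matrix H = [[6, -2], [-2, 6]].
det(H) = 32, tr(H) = 12.
det(H) > 0 and tr(H) > 0, so H is positive definite everywhere: convex.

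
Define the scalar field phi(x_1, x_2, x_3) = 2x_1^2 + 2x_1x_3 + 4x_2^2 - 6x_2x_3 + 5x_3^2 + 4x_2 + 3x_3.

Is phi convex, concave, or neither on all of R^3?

convex

phi is quadratic, so its Hessian is the constant matrix H = [[4, 0, 2], [0, 8, -6], [2, -6, 10]].
Leading principal minors: 4, 32, 144.
All positive ⇒ H ≻ 0 ⇒ convex.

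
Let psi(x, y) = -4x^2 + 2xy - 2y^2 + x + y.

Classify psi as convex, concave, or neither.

concave

psi is quadratic, so its Hessian is the constant matrix H = [[-8, 2], [2, -4]].
det(H) = 28, tr(H) = -12.
det(H) > 0 and tr(H) < 0, so H is negative definite everywhere: concave.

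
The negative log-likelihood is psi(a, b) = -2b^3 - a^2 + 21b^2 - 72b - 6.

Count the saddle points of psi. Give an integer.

psi separates as a function of a plus a function of b, so ∇psi=0 decouples.
∂psi/∂a = -2a = 0 at a ∈ {0}; ∂psi/∂b = -6(b - 4)(b - 3) = 0 at b ∈ {3, 4}.
The Hessian is diagonal: diag(psi_aa, psi_bb). Second derivatives: psi_aa(0)=-2; psi_bb(3)=6, psi_bb(4)=-6.
Saddle points occur where the two diagonal entries have opposite signs: (0, 3). Count: 1.

1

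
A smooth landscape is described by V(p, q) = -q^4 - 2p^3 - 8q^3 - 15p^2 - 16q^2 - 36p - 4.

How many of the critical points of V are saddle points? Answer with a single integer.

V separates as a function of p plus a function of q, so ∇V=0 decouples.
∂V/∂p = -6(p + 2)(p + 3) = 0 at p ∈ {-3, -2}; ∂V/∂q = -4q(q + 2)(q + 4) = 0 at q ∈ {-4, -2, 0}.
The Hessian is diagonal: diag(V_pp, V_qq). Second derivatives: V_pp(-3)=6, V_pp(-2)=-6; V_qq(-4)=-32, V_qq(-2)=16, V_qq(0)=-32.
Saddle points occur where the two diagonal entries have opposite signs: (-3, -4), (-3, 0), (-2, -2). Count: 3.

3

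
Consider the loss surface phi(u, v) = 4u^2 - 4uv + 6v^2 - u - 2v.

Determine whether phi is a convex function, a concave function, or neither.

convex

phi is quadratic, so its Hessian is the constant matrix H = [[8, -4], [-4, 12]].
det(H) = 80, tr(H) = 20.
det(H) > 0 and tr(H) > 0, so H is positive definite everywhere: convex.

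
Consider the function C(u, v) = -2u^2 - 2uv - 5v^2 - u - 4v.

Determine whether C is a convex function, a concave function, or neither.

C is quadratic, so its Hessian is the constant matrix H = [[-4, -2], [-2, -10]].
det(H) = 36, tr(H) = -14.
det(H) > 0 and tr(H) < 0, so H is negative definite everywhere: concave.

concave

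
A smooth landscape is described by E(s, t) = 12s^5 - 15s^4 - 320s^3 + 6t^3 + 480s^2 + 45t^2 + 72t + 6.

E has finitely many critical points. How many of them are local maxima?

E separates as a function of s plus a function of t, so ∇E=0 decouples.
∂E/∂s = 60s(s - 4)(s - 1)(s + 4) = 0 at s ∈ {-4, 0, 1, 4}; ∂E/∂t = 18(t + 1)(t + 4) = 0 at t ∈ {-4, -1}.
The Hessian is diagonal: diag(E_ss, E_tt). Second derivatives: E_ss(-4)=-9600, E_ss(0)=960, E_ss(1)=-900, E_ss(4)=5760; E_tt(-4)=-54, E_tt(-1)=54.
Local maxima occur where both diagonal entries negative: (-4, -4), (1, -4). Count: 2.

2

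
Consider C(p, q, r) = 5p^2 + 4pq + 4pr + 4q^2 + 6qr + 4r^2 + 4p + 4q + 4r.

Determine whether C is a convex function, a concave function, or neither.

C is quadratic, so its Hessian is the constant matrix H = [[10, 4, 4], [4, 8, 6], [4, 6, 8]].
Leading principal minors: 10, 64, 216.
All positive ⇒ H ≻ 0 ⇒ convex.

convex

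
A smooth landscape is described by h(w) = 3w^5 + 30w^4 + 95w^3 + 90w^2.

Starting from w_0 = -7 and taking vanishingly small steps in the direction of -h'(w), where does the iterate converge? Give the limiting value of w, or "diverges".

h'(w) = 15w(w + 1)(w + 3)(w + 4), so h'(-7) = 7560.
Gradient descent moves in the -h' direction, i.e. w is decreasing.
There is no critical point below w=-7, and h' keeps the same sign, so the iterate runs off to −∞.

diverges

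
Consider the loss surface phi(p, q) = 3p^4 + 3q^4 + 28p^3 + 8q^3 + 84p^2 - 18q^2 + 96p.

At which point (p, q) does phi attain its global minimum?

(-4, -3)

phi(p,q) separates as A(p) + B(q), so its minimum is min A + min B.
A'(p) = 12(p + 1)(p + 2)(p + 4) vanishes at p ∈ {-4, -2, -1}; B'(q) = 12q(q - 1)(q + 3) vanishes at q ∈ {-3, 0, 1}.
Local minima of A (where A''>0): A(-4)=-64, A(-1)=-37. Local minima of B: B(-3)=-135, B(1)=-7.
So the global minimum of phi is A(-4) + B(-3) = -64 − 135 = -199, attained at (-4, -3).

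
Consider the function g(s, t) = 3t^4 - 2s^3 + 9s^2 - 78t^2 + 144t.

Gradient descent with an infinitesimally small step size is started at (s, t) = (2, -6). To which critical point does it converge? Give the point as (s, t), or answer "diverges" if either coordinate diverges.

g is separable, so gradient descent decouples: s follows -∂g/∂s, t follows -∂g/∂t.
∂g/∂s = -6s(s - 3); at s=2 this is 12, so s decreases.
∂g/∂t = 12(t - 3)(t - 1)(t + 4); at t=-6 this is -1512, so t increases.
s converges to its nearest critical value 0 (a local min of the s-part); t converges to -4. The iterate converges to (0, -4).

(0, -4)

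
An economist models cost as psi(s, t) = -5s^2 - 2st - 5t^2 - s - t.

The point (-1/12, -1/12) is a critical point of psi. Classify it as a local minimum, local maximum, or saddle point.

local maximum

The Hessian of psi is constant: H = [[-10, -2], [-2, -10]].
det(H) = (-10)·(-10) − (-2)² = 96.
det(H) > 0 and tr(H) = -20 < 0, so H is negative definite and the point is a local maximum.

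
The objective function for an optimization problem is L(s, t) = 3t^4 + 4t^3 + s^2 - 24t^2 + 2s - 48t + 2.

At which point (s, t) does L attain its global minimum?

(-1, 2)

L(s,t) separates as P(s) + Q(t) + 2, so its minimum is min P + min Q + 2.
P'(s) = 2s + 2 vanishes at s ∈ {-1}; Q'(t) = 12(t - 2)(t + 1)(t + 2) vanishes at t ∈ {-2, -1, 2}.
Local minima of P (where P''>0): P(-1)=-1. Local minima of Q: Q(-2)=16, Q(2)=-112.
So the global minimum of L is P(-1) + Q(2) + 2 = -1 − 112 + 2 = -111, attained at (-1, 2).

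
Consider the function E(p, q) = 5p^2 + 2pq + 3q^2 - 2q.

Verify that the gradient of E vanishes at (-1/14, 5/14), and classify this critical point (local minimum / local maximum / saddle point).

local minimum

∇E = (10p + 2q, 2p + 6q - 2); substituting (-1/14, 5/14) gives ∇E = (0, 0), so (-1/14, 5/14) is indeed a critical point.
The Hessian of E is constant: H = [[10, 2], [2, 6]].
det(H) = 10·6 − 2² = 56.
det(H) > 0 and tr(H) = 16 > 0, so H is positive definite and the point is a local minimum.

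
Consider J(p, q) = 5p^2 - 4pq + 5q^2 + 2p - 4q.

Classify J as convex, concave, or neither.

J is quadratic, so its Hessian is the constant matrix H = [[10, -4], [-4, 10]].
det(H) = 84, tr(H) = 20.
det(H) > 0 and tr(H) > 0, so H is positive definite everywhere: convex.

convex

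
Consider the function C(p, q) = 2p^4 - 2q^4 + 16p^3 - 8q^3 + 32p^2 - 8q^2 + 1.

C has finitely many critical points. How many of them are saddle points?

5

C separates as a function of p plus a function of q, so ∇C=0 decouples.
∂C/∂p = 8p(p + 2)(p + 4) = 0 at p ∈ {-4, -2, 0}; ∂C/∂q = -8q(q + 1)(q + 2) = 0 at q ∈ {-2, -1, 0}.
The Hessian is diagonal: diag(C_pp, C_qq). Second derivatives: C_pp(-4)=64, C_pp(-2)=-32, C_pp(0)=64; C_qq(-2)=-16, C_qq(-1)=8, C_qq(0)=-16.
Saddle points occur where the two diagonal entries have opposite signs: (-4, -2), (-4, 0), (-2, -1), (0, -2), (0, 0). Count: 5.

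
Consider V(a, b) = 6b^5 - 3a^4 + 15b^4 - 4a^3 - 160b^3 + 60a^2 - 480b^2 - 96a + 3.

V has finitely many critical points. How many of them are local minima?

V separates as a function of a plus a function of b, so ∇V=0 decouples.
∂V/∂a = -12(a - 2)(a - 1)(a + 4) = 0 at a ∈ {-4, 1, 2}; ∂V/∂b = 30b(b - 4)(b + 2)(b + 4) = 0 at b ∈ {-4, -2, 0, 4}.
The Hessian is diagonal: diag(V_aa, V_bb). Second derivatives: V_aa(-4)=-360, V_aa(1)=60, V_aa(2)=-72; V_bb(-4)=-1920, V_bb(-2)=720, V_bb(0)=-960, V_bb(4)=5760.
Local minima occur where both diagonal entries positive: (1, -2), (1, 4). Count: 2.

2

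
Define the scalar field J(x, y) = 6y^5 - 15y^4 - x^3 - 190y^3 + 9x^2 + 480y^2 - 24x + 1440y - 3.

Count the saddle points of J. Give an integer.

4

J separates as a function of x plus a function of y, so ∇J=0 decouples.
∂J/∂x = -3(x - 4)(x - 2) = 0 at x ∈ {2, 4}; ∂J/∂y = 30(y - 4)(y - 3)(y + 1)(y + 4) = 0 at y ∈ {-4, -1, 3, 4}.
The Hessian is diagonal: diag(J_xx, J_yy). Second derivatives: J_xx(2)=6, J_xx(4)=-6; J_yy(-4)=-5040, J_yy(-1)=1800, J_yy(3)=-840, J_yy(4)=1200.
Saddle points occur where the two diagonal entries have opposite signs: (2, -4), (2, 3), (4, -1), (4, 4). Count: 4.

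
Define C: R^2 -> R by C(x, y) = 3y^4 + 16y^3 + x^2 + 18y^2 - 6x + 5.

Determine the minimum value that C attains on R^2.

-31

C(x,y) separates as P(x) + Q(y) + 5, so its minimum is min P + min Q + 5.
P'(x) = 2x - 6 vanishes at x ∈ {3}; Q'(y) = 12y(y + 1)(y + 3) vanishes at y ∈ {-3, -1, 0}.
Local minima of P (where P''>0): P(3)=-9. Local minima of Q: Q(-3)=-27, Q(0)=0.
So the global minimum of C is P(3) + Q(-3) + 5 = -9 − 27 + 5 = -31, attained at (3, -3).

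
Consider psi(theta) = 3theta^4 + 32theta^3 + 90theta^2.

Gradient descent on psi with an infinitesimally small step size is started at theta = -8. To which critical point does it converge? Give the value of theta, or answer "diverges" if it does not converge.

psi'(theta) = 12theta(theta + 3)(theta + 5), so psi'(-8) = -1440.
Gradient descent moves in the -psi' direction, i.e. theta is increasing.
The nearest critical point in that direction is theta = -5, where psi'' = 120 > 0 (a local minimum). The iterate converges there.

-5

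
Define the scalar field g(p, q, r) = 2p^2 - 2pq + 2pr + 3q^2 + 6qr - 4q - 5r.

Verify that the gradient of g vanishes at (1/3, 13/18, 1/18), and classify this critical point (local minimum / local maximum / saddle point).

saddle point

∇g = (4p - 2q + 2r, -2p + 6q + 6r - 4, 2p + 6q - 5); substituting (1/3, 13/18, 1/18) gives ∇g = (0, 0, 0), so (1/3, 13/18, 1/18) is indeed a critical point.
The Hessian is constant: H = [[4, -2, 2], [-2, 6, 6], [2, 6, 0]].
Leading principal minors: Δ₁ = 4, Δ₂ = 20, Δ₃ = -216.
The minors fit neither the all-positive nor the alternating-sign pattern, so H is indefinite: a saddle point.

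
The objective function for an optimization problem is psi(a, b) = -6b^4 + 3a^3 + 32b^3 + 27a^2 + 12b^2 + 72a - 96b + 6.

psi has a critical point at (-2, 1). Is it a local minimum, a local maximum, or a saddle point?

The mixed partial ∂²psi/∂a∂b is 0, so the Hessian at any point is diag(psi_aa, psi_bb) = diag(18(a + 3), 24(-3b^2 + 8b + 1)).
At (-2, 1): H = diag(18, 144).
Both eigenvalues are positive, so H is positive definite: a local minimum.

local minimum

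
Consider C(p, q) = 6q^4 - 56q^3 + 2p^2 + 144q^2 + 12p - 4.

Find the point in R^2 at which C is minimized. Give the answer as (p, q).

(-3, 0)

C(p,q) separates as A(p) + B(q) − 4, so its minimum is min A + min B − 4.
A'(p) = 4p + 12 vanishes at p ∈ {-3}; B'(q) = 24q(q - 4)(q - 3) vanishes at q ∈ {0, 3, 4}.
Local minima of A (where A''>0): A(-3)=-18. Local minima of B: B(0)=0, B(4)=256.
So the global minimum of C is A(-3) + B(0) − 4 = -18 + 0 − 4 = -22, attained at (-3, 0).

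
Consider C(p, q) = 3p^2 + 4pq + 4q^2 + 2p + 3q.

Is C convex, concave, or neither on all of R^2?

C is quadratic, so its Hessian is the constant matrix H = [[6, 4], [4, 8]].
det(H) = 32, tr(H) = 14.
det(H) > 0 and tr(H) > 0, so H is positive definite everywhere: convex.

convex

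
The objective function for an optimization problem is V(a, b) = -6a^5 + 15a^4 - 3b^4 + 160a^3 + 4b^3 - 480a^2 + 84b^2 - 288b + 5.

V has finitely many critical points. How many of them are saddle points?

V separates as a function of a plus a function of b, so ∇V=0 decouples.
∂V/∂a = -30a(a - 4)(a - 2)(a + 4) = 0 at a ∈ {-4, 0, 2, 4}; ∂V/∂b = -12(b - 3)(b - 2)(b + 4) = 0 at b ∈ {-4, 2, 3}.
The Hessian is diagonal: diag(V_aa, V_bb). Second derivatives: V_aa(-4)=5760, V_aa(0)=-960, V_aa(2)=720, V_aa(4)=-1920; V_bb(-4)=-504, V_bb(2)=72, V_bb(3)=-84.
Saddle points occur where the two diagonal entries have opposite signs: (-4, -4), (-4, 3), (0, 2), (2, -4), (2, 3), (4, 2). Count: 6.

6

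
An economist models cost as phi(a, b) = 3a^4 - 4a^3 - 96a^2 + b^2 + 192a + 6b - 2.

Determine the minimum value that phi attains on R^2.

-1291

phi(a,b) separates as P(a) + Q(b) − 2, so its minimum is min P + min Q − 2.
P'(a) = 12(a - 4)(a - 1)(a + 4) vanishes at a ∈ {-4, 1, 4}; Q'(b) = 2b + 6 vanishes at b ∈ {-3}.
Local minima of P (where P''>0): P(-4)=-1280, P(4)=-256. Local minima of Q: Q(-3)=-9.
So the global minimum of phi is P(-4) + Q(-3) − 2 = -1280 − 9 − 2 = -1291, attained at (-4, -3).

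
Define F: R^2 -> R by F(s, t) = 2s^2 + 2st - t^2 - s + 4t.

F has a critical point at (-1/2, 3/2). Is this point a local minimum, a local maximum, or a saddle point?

The Hessian of F is constant: H = [[4, 2], [2, -2]].
det(H) = 4·(-2) − 2² = -12.
Since det(H) < 0, H is indefinite and the critical point is a saddle point.

saddle point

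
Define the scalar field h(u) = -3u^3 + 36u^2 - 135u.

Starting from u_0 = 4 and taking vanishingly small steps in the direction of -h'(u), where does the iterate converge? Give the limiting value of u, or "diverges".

3

h'(u) = -9(u - 5)(u - 3), so h'(4) = 9.
Gradient descent moves in the -h' direction, i.e. u is decreasing.
The nearest critical point in that direction is u = 3, where h'' = 18 > 0 (a local minimum). The iterate converges there.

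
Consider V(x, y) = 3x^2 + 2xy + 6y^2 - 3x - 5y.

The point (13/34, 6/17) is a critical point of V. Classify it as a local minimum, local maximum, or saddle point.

local minimum

The Hessian of V is constant: H = [[6, 2], [2, 12]].
det(H) = 6·12 − 2² = 68.
det(H) > 0 and tr(H) = 18 > 0, so H is positive definite and the point is a local minimum.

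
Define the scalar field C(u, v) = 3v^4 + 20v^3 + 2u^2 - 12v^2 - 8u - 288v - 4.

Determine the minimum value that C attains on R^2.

C(u,v) separates as P(u) + Q(v) − 4, so its minimum is min P + min Q − 4.
P'(u) = 4u - 8 vanishes at u ∈ {2}; Q'(v) = 12(v - 2)(v + 3)(v + 4) vanishes at v ∈ {-4, -3, 2}.
Local minima of P (where P''>0): P(2)=-8. Local minima of Q: Q(-4)=448, Q(2)=-416.
So the global minimum of C is P(2) + Q(2) − 4 = -8 − 416 − 4 = -428, attained at (2, 2).

-428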